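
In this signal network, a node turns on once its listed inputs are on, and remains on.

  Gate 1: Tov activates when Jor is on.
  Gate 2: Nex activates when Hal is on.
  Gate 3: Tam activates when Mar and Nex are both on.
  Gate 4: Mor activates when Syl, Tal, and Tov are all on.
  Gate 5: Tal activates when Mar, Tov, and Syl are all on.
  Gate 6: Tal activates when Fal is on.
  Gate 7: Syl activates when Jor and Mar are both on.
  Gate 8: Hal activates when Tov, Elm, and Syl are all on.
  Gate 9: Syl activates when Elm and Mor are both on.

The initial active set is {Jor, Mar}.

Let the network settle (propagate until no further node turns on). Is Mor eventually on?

Jor and Mar are on, so Syl activates (Gate 7).
Gate 1: Jor on → Tov on.
Gate 5: Mar, Tov, and Syl on → Tal on.
Syl, Tal, and Tov are on, so Mor activates (Gate 4).

Yes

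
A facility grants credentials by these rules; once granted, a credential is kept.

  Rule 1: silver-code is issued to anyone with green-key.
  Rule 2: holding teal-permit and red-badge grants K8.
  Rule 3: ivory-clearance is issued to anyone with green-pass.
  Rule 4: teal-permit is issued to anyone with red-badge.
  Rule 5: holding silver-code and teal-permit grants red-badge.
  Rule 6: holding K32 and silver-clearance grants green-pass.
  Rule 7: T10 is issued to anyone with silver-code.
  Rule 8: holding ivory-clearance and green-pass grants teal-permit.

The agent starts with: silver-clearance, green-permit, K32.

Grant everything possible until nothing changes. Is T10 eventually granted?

T10 would need silver-code (Rule 7), but silver-code is never granted.

No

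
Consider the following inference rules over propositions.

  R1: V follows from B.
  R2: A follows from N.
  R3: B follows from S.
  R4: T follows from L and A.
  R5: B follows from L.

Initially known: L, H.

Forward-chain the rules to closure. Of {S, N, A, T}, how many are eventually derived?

0

No rule produces S, and it is not given.
No rule produces N, and it is not given.
A would need N (R2), but N is never established.
T would need L and A (R4), but A is never established.
None of the 4 are reached.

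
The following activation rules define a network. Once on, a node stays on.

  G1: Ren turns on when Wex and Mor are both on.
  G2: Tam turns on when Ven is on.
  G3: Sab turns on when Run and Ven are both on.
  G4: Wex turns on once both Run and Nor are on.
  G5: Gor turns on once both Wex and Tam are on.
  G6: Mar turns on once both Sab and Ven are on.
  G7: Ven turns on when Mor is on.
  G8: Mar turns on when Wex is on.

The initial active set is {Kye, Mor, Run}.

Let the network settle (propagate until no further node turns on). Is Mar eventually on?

Yes

Mor is on, so Ven turns on (G7).
G3: Run and Ven on → Sab on.
G6: Sab and Ven on → Mar on.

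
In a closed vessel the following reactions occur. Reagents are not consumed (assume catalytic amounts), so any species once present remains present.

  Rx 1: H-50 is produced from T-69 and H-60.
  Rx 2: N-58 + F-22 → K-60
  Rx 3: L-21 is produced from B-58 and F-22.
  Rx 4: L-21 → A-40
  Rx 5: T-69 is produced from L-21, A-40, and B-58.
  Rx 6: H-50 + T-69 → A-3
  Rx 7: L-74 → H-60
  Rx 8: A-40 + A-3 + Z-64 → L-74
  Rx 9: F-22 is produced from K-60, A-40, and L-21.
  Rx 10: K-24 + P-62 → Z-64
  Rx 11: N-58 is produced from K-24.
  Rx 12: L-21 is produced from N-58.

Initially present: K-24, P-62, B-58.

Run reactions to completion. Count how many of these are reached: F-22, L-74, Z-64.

K-24 and P-62 present → Z-64 forms (Rx 10).
F-22 would need K-60, A-40, and L-21 (Rx 9), but K-60 never forms.
L-74 would need A-40, A-3, and Z-64 (Rx 8), but A-3 never forms.
Z-64: reached.
Reached: Z-64 — 1 of the 3.

1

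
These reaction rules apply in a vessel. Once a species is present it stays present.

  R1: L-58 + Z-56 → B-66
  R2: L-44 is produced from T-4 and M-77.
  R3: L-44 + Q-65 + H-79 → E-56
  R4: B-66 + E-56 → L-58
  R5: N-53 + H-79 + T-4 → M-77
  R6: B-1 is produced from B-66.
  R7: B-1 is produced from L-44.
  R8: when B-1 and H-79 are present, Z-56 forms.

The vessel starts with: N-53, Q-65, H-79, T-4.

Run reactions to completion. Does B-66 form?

No

B-66 would need L-58 and Z-56 (R1), but L-58 never forms.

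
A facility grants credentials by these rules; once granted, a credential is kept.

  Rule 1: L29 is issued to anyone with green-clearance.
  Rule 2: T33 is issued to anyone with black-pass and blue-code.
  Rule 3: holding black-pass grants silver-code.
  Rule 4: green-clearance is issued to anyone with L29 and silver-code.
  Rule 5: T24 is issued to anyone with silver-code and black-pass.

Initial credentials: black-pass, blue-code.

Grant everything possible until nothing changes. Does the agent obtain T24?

Yes

Holding black-pass grants silver-code (Rule 3).
Holding silver-code and black-pass grants T24 (Rule 5).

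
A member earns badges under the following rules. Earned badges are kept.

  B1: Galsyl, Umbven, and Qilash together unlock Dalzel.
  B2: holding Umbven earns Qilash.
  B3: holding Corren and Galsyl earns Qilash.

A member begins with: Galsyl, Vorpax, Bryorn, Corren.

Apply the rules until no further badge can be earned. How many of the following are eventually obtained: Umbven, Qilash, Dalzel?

1

With Corren and Galsyl, Qilash is earned (B3).
No rule produces Umbven, and it is not given.
Qilash: reached.
Dalzel would need Galsyl, Umbven, and Qilash (B1), but Umbven is never earned.
Reached: Qilash — 1 of the 3.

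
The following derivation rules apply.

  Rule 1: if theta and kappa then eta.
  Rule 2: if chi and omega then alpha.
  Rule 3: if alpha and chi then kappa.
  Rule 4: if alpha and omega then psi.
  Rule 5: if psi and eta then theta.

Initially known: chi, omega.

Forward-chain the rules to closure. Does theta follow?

theta would need psi and eta (Rule 5), but eta is never established.

No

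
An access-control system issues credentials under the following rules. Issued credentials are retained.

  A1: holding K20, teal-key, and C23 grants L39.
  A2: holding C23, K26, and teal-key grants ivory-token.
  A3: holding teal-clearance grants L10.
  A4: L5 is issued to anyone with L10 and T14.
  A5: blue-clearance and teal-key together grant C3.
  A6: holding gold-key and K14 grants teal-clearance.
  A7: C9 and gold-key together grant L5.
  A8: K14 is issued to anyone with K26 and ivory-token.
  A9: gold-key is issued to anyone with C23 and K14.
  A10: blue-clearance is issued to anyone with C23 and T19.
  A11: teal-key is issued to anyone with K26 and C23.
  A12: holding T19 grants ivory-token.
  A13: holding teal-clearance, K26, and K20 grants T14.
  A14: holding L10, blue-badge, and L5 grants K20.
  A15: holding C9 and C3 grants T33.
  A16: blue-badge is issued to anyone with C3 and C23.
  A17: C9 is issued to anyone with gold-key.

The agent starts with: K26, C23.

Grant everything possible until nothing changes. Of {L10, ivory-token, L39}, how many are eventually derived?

Holding K26 and C23 grants teal-key (A11).
Holding C23, K26, and teal-key grants ivory-token (A2).
Holding K26 and ivory-token grants K14 (A8).
Holding C23 and K14 grants gold-key (A9).
Holding gold-key and K14 grants teal-clearance (A6).
Holding teal-clearance grants L10 (A3).
L10: reached.
ivory-token: reached.
L39 would need K20, teal-key, and C23 (A1), but K20 is never granted.
Reached: L10 and ivory-token — 2 of the 3.

2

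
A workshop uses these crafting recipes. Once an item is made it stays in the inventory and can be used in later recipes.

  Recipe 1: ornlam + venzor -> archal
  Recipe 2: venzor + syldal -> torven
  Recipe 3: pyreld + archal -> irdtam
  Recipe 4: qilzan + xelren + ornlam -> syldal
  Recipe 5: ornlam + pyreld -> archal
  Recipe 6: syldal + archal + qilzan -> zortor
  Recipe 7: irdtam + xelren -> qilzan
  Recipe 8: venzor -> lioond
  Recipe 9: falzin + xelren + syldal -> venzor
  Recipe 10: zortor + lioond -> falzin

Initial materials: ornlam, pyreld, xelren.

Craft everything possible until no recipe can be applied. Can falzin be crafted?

No

falzin would need zortor and lioond (Recipe 10), but lioond is never obtained.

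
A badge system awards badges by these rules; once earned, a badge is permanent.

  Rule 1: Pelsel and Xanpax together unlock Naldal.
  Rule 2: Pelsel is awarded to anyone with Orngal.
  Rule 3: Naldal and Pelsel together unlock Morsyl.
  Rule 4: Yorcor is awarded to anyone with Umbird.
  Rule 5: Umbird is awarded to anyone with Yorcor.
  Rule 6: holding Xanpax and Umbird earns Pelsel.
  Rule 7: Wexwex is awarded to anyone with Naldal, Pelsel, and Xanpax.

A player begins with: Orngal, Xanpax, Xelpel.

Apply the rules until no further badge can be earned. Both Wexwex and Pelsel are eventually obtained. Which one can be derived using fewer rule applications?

Pelsel

Pelsel: With Orngal, Pelsel is earned (Rule 2). [1 rule application]
Wexwex: With Orngal, Pelsel is earned (Rule 2). With Pelsel and Xanpax, Naldal is earned (Rule 1). With Naldal, Pelsel, and Xanpax, Wexwex is earned (Rule 7). [3 rule applications]
Pelsel needs fewer.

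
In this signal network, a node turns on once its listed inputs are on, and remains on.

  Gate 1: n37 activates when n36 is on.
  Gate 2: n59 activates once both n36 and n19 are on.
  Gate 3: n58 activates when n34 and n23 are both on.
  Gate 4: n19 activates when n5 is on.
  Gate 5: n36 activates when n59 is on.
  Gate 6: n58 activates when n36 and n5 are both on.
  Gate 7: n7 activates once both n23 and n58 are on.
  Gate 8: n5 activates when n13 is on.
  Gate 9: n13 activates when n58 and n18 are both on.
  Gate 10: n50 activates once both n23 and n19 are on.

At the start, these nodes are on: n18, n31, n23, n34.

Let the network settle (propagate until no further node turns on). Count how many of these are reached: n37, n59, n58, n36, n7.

n34 and n23 are on, so n58 activates (Gate 3).
Gate 7: n23 and n58 on → n7 on.
n37 would need n36 (Gate 1), but n36 never turns on.
n59 would need n36 and n19 (Gate 2), but n36 never turns on.
n58: reached.
n36 would need n59 (Gate 5), but n59 never turns on.
n7: reached.
Reached: n58 and n7 — 2 of the 5.

2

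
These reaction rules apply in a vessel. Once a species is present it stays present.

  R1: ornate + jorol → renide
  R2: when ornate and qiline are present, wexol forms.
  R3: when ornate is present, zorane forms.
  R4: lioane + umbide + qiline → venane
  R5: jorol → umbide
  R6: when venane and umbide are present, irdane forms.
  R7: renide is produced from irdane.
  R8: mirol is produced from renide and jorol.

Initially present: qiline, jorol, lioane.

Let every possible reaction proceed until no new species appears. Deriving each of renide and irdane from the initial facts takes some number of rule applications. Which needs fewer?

irdane

irdane: jorol present → umbide forms (R5). lioane, umbide, and qiline present → venane forms (R4). venane and umbide present → irdane forms (R6). [3 rule applications]
renide: jorol present → umbide forms (R5). lioane, umbide, and qiline present → venane forms (R4). venane and umbide present → irdane forms (R6). irdane present → renide forms (R7). [4 rule applications]
irdane needs fewer.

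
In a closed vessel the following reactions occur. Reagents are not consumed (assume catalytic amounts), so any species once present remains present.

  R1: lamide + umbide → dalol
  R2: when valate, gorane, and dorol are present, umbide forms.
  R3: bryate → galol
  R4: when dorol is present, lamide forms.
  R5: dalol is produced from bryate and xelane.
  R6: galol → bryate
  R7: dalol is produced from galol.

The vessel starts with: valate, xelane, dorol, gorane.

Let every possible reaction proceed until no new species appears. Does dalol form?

dorol present → lamide forms (R4).
valate, gorane, and dorol present → umbide forms (R2).
lamide and umbide present → dalol forms (R1).

Yes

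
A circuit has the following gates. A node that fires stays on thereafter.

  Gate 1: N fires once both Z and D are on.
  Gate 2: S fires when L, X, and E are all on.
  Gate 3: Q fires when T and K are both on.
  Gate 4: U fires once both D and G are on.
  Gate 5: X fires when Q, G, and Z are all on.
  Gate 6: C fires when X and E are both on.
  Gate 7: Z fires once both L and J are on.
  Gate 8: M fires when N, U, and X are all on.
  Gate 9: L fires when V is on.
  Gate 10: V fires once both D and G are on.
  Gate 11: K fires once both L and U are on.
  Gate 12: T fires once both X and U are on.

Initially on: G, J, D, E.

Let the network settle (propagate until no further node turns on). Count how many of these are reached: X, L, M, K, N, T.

3

D and G are on, so V fires (Gate 10).
Gate 4: D and G on → U on.
Gate 9: V on → L on.
L and U are on, so K fires (Gate 11).
L and J are on, so Z fires (Gate 7).
Gate 1: Z and D on → N on.
X would need Q, G, and Z (Gate 5), but Q never turns on.
L: reached.
M would need N, U, and X (Gate 8), but X never turns on.
K: reached.
N: reached.
T would need X and U (Gate 12), but X never turns on.
Reached: L, K, and N — 3 of the 6.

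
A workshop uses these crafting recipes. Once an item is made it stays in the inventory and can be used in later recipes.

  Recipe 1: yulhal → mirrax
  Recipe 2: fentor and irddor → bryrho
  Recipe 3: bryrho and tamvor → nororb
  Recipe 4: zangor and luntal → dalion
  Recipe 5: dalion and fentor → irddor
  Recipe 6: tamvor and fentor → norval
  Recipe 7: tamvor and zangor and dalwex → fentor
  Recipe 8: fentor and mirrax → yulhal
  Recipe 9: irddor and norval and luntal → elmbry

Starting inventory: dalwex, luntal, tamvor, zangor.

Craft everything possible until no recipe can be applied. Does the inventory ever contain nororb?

zangor and luntal → dalion (Recipe 4).
tamvor and zangor and dalwex → fentor (Recipe 7).
dalion and fentor → irddor (Recipe 5).
fentor and irddor → bryrho (Recipe 2).
bryrho and tamvor → nororb (Recipe 3).

Yes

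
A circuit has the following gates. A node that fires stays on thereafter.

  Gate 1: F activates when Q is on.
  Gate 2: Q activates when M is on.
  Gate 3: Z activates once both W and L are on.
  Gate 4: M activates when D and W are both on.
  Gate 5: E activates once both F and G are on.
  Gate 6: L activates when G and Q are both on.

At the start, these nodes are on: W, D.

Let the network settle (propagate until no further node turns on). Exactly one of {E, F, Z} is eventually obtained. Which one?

F

D and W are on, so M activates (Gate 4).
Gate 2: M on → Q on.
Gate 1: Q on → F on.
Z would need W and L (Gate 3), but L never turns on. E would need F and G (Gate 5), but G never turns on.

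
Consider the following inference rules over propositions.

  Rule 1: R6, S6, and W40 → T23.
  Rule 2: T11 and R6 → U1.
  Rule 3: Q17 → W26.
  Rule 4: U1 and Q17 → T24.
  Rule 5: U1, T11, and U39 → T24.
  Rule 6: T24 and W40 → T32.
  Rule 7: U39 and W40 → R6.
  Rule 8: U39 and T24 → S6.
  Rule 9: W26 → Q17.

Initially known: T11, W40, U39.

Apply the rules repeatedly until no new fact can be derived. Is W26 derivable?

W26 would need Q17 (Rule 3), but Q17 is never established.

No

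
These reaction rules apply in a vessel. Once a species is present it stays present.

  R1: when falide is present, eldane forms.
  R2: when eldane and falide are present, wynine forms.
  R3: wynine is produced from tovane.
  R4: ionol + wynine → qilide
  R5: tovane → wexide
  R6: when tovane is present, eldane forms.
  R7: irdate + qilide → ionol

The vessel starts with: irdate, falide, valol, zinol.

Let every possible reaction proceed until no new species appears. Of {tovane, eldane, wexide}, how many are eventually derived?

falide present → eldane forms (R1).
No rule produces tovane, and it is not given.
eldane: reached.
wexide would need tovane (R5), but tovane never forms.
Reached: eldane — 1 of the 3.

1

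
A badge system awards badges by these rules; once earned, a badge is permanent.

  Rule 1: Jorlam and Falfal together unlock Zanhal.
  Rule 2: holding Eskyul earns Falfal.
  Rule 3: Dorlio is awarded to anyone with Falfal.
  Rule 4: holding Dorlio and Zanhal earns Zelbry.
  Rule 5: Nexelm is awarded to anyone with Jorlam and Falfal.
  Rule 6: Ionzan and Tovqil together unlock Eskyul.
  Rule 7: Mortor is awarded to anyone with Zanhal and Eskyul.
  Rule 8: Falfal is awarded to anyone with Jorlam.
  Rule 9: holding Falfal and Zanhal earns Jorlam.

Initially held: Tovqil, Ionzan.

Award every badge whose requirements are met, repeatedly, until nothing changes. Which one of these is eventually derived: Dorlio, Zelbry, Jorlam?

Dorlio

With Ionzan and Tovqil, Eskyul is earned (Rule 6).
With Eskyul, Falfal is earned (Rule 2).
With Falfal, Dorlio is earned (Rule 3).
Jorlam would need Falfal and Zanhal (Rule 9), but Zanhal is never earned. Zelbry would need Dorlio and Zanhal (Rule 4), but Zanhal is never earned.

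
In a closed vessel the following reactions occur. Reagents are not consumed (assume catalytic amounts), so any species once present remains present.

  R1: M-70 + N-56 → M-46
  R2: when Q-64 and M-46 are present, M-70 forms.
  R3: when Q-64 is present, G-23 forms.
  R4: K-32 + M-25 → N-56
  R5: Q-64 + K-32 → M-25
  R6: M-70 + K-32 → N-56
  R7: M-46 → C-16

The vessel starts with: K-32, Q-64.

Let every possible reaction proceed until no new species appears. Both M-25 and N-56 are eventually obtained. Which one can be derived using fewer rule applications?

M-25: Q-64 and K-32 present → M-25 forms (R5). [1 rule application]
N-56: Q-64 and K-32 present → M-25 forms (R5). K-32 and M-25 present → N-56 forms (R4). [2 rule applications]
M-25 needs fewer.

M-25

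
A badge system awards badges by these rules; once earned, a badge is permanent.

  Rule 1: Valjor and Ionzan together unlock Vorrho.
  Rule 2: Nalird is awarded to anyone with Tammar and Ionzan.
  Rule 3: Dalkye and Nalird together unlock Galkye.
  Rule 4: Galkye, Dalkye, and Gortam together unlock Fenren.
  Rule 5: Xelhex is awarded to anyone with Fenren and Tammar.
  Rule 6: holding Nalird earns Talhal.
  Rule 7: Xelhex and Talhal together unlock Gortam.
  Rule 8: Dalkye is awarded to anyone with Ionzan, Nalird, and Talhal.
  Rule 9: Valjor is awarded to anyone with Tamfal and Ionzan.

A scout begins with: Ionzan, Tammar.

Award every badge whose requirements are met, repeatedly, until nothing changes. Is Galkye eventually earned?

Yes

With Tammar and Ionzan, Nalird is earned (Rule 2).
With Nalird, Talhal is earned (Rule 6).
With Ionzan, Nalird, and Talhal, Dalkye is earned (Rule 8).
With Dalkye and Nalird, Galkye is earned (Rule 3).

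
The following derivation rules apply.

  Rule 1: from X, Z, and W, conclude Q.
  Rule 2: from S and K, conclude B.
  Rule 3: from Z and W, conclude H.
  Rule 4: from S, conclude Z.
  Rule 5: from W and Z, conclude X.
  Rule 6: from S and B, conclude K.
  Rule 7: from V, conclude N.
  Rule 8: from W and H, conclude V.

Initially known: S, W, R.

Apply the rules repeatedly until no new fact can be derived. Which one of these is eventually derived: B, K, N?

N

From S, Rule 4 gives Z.
From Z and W, Rule 3 gives H.
From W and H, Rule 8 gives V.
From V, Rule 7 gives N.
B would need S and K (Rule 2), but K is never established. K would need S and B (Rule 6), but B is never established.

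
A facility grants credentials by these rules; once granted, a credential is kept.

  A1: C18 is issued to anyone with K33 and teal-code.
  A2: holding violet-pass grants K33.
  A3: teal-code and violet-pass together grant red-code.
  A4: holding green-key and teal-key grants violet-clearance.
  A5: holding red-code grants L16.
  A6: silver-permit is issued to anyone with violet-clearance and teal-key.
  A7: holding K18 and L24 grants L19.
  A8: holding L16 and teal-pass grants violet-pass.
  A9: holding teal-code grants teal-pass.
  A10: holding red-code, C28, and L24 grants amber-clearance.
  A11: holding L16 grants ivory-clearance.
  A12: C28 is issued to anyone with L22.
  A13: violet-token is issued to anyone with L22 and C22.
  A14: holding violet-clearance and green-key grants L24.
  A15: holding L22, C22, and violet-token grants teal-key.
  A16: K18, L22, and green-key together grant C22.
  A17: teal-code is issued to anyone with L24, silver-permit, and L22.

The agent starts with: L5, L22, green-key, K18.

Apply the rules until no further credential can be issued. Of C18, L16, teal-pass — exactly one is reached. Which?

teal-pass

Holding K18, L22, and green-key grants C22 (A16).
Holding L22 and C22 grants violet-token (A13).
Holding L22, C22, and violet-token grants teal-key (A15).
Holding green-key and teal-key grants violet-clearance (A4).
Holding violet-clearance and teal-key grants silver-permit (A6).
Holding violet-clearance and green-key grants L24 (A14).
Holding L24, silver-permit, and L22 grants teal-code (A17).
Holding teal-code grants teal-pass (A9).
L16 would need red-code (A5), but red-code is never granted. C18 would need K33 and teal-code (A1), but K33 is never granted.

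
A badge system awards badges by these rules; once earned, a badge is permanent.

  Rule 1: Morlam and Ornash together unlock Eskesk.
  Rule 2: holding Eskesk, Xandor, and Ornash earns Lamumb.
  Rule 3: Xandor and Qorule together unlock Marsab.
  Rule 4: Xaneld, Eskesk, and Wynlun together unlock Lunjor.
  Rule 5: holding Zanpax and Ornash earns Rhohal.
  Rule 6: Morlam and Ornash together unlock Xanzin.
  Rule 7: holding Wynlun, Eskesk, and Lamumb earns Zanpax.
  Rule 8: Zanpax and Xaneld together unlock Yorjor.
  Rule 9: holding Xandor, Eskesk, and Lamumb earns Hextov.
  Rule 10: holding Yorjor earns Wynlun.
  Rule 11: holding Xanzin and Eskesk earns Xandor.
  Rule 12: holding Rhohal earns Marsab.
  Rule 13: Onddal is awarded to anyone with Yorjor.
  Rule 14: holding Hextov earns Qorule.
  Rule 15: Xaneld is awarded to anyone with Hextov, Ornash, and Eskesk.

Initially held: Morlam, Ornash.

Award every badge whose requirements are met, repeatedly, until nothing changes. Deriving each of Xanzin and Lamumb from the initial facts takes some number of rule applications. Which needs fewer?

Xanzin

Xanzin: With Morlam and Ornash, Xanzin is earned (Rule 6). [1 rule application]
Lamumb: With Morlam and Ornash, Eskesk is earned (Rule 1). With Morlam and Ornash, Xanzin is earned (Rule 6). With Xanzin and Eskesk, Xandor is earned (Rule 11). With Eskesk, Xandor, and Ornash, Lamumb is earned (Rule 2). [4 rule applications]
Xanzin needs fewer.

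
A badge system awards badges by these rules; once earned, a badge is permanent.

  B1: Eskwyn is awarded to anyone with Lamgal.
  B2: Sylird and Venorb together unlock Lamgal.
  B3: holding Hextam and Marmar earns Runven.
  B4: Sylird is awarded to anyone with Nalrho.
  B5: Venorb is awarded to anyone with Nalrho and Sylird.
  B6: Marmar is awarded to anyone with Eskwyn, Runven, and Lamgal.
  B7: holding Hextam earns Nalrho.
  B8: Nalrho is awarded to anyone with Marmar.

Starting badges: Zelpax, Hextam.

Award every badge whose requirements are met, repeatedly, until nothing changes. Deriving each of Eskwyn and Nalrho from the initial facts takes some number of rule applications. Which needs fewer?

Nalrho

Nalrho: With Hextam, Nalrho is earned (B7). [1 rule application]
Eskwyn: With Hextam, Nalrho is earned (B7). With Nalrho, Sylird is earned (B4). With Nalrho and Sylird, Venorb is earned (B5). With Sylird and Venorb, Lamgal is earned (B2). With Lamgal, Eskwyn is earned (B1). [5 rule applications]
Nalrho needs fewer.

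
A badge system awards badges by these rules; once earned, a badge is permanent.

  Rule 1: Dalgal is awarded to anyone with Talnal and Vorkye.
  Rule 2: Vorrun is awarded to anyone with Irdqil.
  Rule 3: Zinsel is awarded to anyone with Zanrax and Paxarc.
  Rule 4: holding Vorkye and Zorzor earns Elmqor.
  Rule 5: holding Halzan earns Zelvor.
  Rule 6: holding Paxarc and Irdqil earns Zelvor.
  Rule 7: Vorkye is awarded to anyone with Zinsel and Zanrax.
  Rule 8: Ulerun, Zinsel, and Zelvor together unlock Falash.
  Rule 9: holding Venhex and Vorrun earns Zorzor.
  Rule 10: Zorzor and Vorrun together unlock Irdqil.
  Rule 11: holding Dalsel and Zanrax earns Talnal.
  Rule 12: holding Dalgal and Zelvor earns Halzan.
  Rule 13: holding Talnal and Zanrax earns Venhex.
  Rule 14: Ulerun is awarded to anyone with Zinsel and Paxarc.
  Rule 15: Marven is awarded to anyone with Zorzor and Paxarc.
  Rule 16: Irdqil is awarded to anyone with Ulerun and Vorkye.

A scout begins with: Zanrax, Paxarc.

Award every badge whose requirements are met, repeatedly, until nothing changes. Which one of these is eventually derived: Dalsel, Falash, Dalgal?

With Zanrax and Paxarc, Zinsel is earned (Rule 3).
With Zinsel and Paxarc, Ulerun is earned (Rule 14).
With Zinsel and Zanrax, Vorkye is earned (Rule 7).
With Ulerun and Vorkye, Irdqil is earned (Rule 16).
With Paxarc and Irdqil, Zelvor is earned (Rule 6).
With Ulerun, Zinsel, and Zelvor, Falash is earned (Rule 8).
Dalgal would need Talnal and Vorkye (Rule 1), but Talnal is never earned. No rule produces Dalsel, and it is not given.

Falash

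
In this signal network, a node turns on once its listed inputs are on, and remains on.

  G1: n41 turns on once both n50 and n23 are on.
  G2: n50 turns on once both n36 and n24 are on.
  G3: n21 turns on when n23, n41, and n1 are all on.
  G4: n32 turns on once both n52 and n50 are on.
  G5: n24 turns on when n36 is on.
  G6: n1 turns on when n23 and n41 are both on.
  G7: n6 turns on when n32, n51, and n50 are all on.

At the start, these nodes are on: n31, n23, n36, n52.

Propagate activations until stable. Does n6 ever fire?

No

n6 would need n32, n51, and n50 (G7), but n51 never turns on.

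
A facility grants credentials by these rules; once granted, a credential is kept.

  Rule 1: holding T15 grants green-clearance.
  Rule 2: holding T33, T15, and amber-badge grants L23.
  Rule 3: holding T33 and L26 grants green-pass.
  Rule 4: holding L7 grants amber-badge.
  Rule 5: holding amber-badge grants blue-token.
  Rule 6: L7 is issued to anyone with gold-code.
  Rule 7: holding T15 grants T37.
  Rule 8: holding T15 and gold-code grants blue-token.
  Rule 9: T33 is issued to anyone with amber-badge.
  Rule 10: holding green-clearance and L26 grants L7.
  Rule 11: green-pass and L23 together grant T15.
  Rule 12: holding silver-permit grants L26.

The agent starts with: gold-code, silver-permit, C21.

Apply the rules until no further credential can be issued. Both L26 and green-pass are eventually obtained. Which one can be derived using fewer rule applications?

L26

L26: Holding silver-permit grants L26 (Rule 12). [1 rule application]
green-pass: Holding gold-code grants L7 (Rule 6). Holding silver-permit grants L26 (Rule 12). Holding L7 grants amber-badge (Rule 4). Holding amber-badge grants T33 (Rule 9). Holding T33 and L26 grants green-pass (Rule 3). [5 rule applications]
L26 needs fewer.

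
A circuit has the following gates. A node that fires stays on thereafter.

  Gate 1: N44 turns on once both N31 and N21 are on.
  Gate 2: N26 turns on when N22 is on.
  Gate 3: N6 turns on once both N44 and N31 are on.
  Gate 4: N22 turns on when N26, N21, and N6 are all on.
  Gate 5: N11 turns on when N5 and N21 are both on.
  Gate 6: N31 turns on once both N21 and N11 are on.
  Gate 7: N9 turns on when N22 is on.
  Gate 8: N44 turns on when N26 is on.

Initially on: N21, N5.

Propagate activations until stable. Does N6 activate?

N5 and N21 are on, so N11 turns on (Gate 5).
N21 and N11 are on, so N31 turns on (Gate 6).
Gate 1: N31 and N21 on → N44 on.
Gate 3: N44 and N31 on → N6 on.

Yes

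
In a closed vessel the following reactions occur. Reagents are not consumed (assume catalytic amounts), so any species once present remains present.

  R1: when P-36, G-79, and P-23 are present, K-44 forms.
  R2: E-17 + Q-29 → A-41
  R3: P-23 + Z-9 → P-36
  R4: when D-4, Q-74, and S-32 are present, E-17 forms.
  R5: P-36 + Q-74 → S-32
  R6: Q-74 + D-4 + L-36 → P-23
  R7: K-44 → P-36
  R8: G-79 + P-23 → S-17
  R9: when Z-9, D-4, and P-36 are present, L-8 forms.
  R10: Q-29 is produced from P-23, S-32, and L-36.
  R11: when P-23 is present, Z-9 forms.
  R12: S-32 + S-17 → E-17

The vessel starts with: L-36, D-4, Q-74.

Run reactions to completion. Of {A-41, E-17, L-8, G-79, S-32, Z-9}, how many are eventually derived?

Q-74, D-4, and L-36 present → P-23 forms (R6).
P-23 present → Z-9 forms (R11).
P-23 and Z-9 present → P-36 forms (R3).
Z-9, D-4, and P-36 present → L-8 forms (R9).
P-36 and Q-74 present → S-32 forms (R5).
D-4, Q-74, and S-32 present → E-17 forms (R4).
P-23, S-32, and L-36 present → Q-29 forms (R10).
E-17 and Q-29 present → A-41 forms (R2).
A-41: reached.
E-17: reached.
L-8: reached.
No rule produces G-79, and it is not given.
S-32: reached.
Z-9: reached.
Reached: A-41, E-17, L-8, S-32, and Z-9 — 5 of the 6.

5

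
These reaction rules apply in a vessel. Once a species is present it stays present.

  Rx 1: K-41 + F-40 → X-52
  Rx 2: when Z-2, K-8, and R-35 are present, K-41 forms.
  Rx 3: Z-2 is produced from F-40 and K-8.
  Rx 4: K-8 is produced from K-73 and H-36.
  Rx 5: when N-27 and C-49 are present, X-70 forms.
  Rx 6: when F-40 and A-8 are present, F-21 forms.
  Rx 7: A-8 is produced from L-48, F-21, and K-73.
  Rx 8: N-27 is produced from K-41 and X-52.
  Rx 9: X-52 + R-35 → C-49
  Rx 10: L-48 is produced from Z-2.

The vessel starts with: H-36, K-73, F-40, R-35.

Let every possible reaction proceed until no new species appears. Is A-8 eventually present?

No

A-8 would need L-48, F-21, and K-73 (Rx 7), but F-21 never forms.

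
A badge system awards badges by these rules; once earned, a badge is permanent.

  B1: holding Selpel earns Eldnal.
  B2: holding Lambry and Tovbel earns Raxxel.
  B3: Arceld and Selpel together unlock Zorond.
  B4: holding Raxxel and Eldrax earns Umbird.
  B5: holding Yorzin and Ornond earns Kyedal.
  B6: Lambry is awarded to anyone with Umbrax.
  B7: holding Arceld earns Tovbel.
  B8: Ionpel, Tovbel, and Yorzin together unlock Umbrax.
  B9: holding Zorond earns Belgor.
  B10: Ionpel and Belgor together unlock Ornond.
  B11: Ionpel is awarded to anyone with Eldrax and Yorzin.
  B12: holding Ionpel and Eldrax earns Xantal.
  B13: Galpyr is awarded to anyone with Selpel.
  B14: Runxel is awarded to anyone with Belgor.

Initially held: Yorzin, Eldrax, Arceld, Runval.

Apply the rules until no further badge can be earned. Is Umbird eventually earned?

Yes

With Eldrax and Yorzin, Ionpel is earned (B11).
With Arceld, Tovbel is earned (B7).
With Ionpel, Tovbel, and Yorzin, Umbrax is earned (B8).
With Umbrax, Lambry is earned (B6).
With Lambry and Tovbel, Raxxel is earned (B2).
With Raxxel and Eldrax, Umbird is earned (B4).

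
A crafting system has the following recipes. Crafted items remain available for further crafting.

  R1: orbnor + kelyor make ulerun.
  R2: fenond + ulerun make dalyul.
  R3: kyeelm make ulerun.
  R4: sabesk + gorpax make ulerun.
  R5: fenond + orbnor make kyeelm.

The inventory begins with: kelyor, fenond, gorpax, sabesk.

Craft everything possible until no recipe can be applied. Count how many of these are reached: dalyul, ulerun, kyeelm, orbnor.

Using R4, sabesk and gorpax make ulerun.
Using R2, fenond and ulerun make dalyul.
dalyul: reached.
ulerun: reached.
kyeelm would need fenond and orbnor (R5), but orbnor is never obtained.
No rule produces orbnor, and it is not given.
Reached: dalyul and ulerun — 2 of the 4.

2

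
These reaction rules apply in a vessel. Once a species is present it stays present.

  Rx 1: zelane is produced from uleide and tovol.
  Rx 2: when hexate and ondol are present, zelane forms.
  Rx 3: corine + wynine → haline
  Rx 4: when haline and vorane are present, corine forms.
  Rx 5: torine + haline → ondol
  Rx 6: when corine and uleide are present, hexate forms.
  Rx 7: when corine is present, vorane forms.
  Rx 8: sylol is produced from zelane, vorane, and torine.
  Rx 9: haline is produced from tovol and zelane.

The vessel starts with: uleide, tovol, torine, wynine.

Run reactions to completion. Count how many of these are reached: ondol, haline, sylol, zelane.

3

uleide and tovol present → zelane forms (Rx 1).
tovol and zelane present → haline forms (Rx 9).
torine and haline present → ondol forms (Rx 5).
ondol: reached.
haline: reached.
sylol would need zelane, vorane, and torine (Rx 8), but vorane never forms.
zelane: reached.
Reached: ondol, haline, and zelane — 3 of the 4.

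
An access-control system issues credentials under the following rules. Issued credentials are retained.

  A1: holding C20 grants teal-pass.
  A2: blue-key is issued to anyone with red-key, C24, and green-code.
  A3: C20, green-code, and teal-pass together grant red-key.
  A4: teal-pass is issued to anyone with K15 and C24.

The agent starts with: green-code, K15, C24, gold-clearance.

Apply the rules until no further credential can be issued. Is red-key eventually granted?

red-key would need C20, green-code, and teal-pass (A3), but C20 is never granted.

No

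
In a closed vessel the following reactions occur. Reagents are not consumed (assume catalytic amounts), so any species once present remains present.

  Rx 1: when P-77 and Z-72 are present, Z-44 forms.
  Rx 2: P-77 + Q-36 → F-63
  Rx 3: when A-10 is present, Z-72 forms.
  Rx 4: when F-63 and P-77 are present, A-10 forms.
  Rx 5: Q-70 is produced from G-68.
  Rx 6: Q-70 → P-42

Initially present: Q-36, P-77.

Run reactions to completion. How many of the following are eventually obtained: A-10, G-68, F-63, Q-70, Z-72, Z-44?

P-77 and Q-36 present → F-63 forms (Rx 2).
F-63 and P-77 present → A-10 forms (Rx 4).
A-10 present → Z-72 forms (Rx 3).
P-77 and Z-72 present → Z-44 forms (Rx 1).
A-10: reached.
No rule produces G-68, and it is not given.
F-63: reached.
Q-70 would need G-68 (Rx 5), but G-68 never forms.
Z-72: reached.
Z-44: reached.
Reached: A-10, F-63, Z-72, and Z-44 — 4 of the 6.

4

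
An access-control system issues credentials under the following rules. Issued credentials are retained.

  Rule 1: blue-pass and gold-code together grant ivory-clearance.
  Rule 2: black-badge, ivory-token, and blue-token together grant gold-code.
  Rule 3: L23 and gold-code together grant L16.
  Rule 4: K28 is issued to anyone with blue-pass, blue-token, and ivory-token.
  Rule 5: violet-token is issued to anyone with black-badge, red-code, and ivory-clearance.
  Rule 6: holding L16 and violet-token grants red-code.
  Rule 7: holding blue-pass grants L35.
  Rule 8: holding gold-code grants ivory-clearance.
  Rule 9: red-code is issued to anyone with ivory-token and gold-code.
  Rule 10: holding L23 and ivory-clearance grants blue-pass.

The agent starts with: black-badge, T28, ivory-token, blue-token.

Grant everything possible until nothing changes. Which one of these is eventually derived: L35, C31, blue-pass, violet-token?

violet-token

Holding black-badge, ivory-token, and blue-token grants gold-code (Rule 2).
Holding gold-code grants ivory-clearance (Rule 8).
Holding ivory-token and gold-code grants red-code (Rule 9).
Holding black-badge, red-code, and ivory-clearance grants violet-token (Rule 5).
No rule produces C31, and it is not given. L35 would need blue-pass (Rule 7), but blue-pass is never granted. blue-pass would need L23 and ivory-clearance (Rule 10), but L23 is never granted.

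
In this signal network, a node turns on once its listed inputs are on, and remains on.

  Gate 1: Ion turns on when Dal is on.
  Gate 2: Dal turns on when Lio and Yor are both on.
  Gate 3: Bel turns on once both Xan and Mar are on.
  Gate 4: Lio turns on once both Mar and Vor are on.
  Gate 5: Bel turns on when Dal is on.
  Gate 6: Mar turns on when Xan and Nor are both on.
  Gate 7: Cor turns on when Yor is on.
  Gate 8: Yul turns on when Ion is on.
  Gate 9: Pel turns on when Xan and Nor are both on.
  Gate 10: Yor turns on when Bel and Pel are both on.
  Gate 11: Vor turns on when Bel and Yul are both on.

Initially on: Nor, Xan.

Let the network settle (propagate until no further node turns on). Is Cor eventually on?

Gate 6: Xan and Nor on → Mar on.
Xan and Nor are on, so Pel turns on (Gate 9).
Xan and Mar are on, so Bel turns on (Gate 3).
Bel and Pel are on, so Yor turns on (Gate 10).
Yor is on, so Cor turns on (Gate 7).

Yes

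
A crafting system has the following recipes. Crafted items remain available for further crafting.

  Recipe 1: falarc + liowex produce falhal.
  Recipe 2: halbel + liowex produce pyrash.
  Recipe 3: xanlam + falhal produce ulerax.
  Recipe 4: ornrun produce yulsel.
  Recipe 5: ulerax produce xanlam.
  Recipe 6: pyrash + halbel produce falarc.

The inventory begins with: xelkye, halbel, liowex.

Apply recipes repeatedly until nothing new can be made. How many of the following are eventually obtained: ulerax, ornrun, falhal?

1

Using Recipe 2, halbel and liowex make pyrash.
Using Recipe 6, pyrash and halbel make falarc.
Using Recipe 1, falarc and liowex make falhal.
ulerax would need xanlam and falhal (Recipe 3), but xanlam is never obtained.
No rule produces ornrun, and it is not given.
falhal: reached.
Reached: falhal — 1 of the 3.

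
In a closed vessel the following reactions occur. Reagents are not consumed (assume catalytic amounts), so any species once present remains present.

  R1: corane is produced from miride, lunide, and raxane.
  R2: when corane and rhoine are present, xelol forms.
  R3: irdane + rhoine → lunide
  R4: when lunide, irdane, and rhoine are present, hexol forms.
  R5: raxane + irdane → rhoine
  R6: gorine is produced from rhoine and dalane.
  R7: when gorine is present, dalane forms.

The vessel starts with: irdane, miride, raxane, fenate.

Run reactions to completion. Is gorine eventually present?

No

gorine would need rhoine and dalane (R6), but dalane never forms.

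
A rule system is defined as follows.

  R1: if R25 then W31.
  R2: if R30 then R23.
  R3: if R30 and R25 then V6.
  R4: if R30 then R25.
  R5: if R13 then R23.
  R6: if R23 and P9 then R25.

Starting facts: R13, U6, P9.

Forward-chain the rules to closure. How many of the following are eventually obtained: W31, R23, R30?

2

R13 holds, so R23 follows (R5).
R23 and P9 hold, so R25 follows (R6).
From R25, R1 gives W31.
W31: reached.
R23: reached.
No rule produces R30, and it is not given.
Reached: W31 and R23 — 2 of the 3.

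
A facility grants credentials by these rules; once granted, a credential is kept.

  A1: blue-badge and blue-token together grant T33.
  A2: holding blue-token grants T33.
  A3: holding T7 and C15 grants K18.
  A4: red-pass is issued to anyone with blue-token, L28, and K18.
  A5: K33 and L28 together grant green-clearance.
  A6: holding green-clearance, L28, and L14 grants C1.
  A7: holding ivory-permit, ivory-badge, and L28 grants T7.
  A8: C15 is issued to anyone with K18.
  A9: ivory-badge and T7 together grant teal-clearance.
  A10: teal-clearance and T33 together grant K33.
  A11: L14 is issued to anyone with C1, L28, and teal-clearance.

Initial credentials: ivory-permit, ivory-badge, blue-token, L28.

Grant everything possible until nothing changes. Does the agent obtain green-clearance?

Yes

Holding ivory-permit, ivory-badge, and L28 grants T7 (A7).
Holding blue-token grants T33 (A2).
Holding ivory-badge and T7 grants teal-clearance (A9).
Holding teal-clearance and T33 grants K33 (A10).
Holding K33 and L28 grants green-clearance (A5).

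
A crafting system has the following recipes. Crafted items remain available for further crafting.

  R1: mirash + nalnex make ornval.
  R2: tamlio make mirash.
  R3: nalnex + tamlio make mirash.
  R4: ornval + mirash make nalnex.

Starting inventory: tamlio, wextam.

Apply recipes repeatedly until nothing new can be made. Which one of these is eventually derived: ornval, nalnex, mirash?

Using R2, tamlio makes mirash.
ornval would need mirash and nalnex (R1), but nalnex is never obtained. nalnex would need ornval and mirash (R4), but ornval is never obtained.

mirash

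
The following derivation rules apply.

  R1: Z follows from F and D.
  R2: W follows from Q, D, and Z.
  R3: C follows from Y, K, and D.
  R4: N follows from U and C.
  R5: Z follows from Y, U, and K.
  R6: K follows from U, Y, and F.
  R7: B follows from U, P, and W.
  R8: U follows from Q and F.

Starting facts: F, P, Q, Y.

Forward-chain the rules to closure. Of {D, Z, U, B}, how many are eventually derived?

2

From Q and F, R8 gives U.
From U, Y, and F, R6 gives K.
Y, U, and K hold, so Z follows (R5).
No rule produces D, and it is not given.
Z: reached.
U: reached.
B would need U, P, and W (R7), but W is never established.
Reached: Z and U — 2 of the 4.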